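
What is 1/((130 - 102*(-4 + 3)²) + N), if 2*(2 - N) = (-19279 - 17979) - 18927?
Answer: 2/56245 ≈ 3.5559e-5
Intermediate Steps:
N = 56189/2 (N = 2 - ((-19279 - 17979) - 18927)/2 = 2 - (-37258 - 18927)/2 = 2 - ½*(-56185) = 2 + 56185/2 = 56189/2 ≈ 28095.)
1/((130 - 102*(-4 + 3)²) + N) = 1/((130 - 102*(-4 + 3)²) + 56189/2) = 1/((130 - 102*(-1)²) + 56189/2) = 1/((130 - 102*1) + 56189/2) = 1/((130 - 102) + 56189/2) = 1/(28 + 56189/2) = 1/(56245/2) = 2/56245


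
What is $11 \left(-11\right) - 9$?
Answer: $-130$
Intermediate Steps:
$11 \left(-11\right) - 9 = -121 - 9 = -130$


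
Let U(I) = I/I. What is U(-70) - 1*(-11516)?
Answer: 11517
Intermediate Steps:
U(I) = 1
U(-70) - 1*(-11516) = 1 - 1*(-11516) = 1 + 11516 = 11517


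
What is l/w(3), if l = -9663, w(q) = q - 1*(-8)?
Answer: -9663/11 ≈ -878.45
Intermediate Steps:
w(q) = 8 + q (w(q) = q + 8 = 8 + q)
l/w(3) = -9663/(8 + 3) = -9663/11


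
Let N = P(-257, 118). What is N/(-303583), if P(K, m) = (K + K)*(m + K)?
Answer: -71446/303583 ≈ -0.23534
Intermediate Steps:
P(K, m) = 2*K*(K + m) (P(K, m) = (2*K)*(K + m) = 2*K*(K + m))
N = 71446 (N = 2*(-257)*(-257 + 118) = 2*(-257)*(-139) = 71446)
N/(-303583) = 71446/(-303583) = 71446*(-1/303583) = -71446/303583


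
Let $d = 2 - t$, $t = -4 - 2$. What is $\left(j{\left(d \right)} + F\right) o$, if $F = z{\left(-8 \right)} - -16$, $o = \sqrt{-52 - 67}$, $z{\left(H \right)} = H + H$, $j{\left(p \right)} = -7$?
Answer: $- 7 i \sqrt{119} \approx - 76.361 i$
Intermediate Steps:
$t = -6$
$d = 8$ ($d = 2 - -6 = 2 + 6 = 8$)
$z{\left(H \right)} = 2 H$
$o = i \sqrt{119}$ ($o = \sqrt{-119} = i \sqrt{119} \approx 10.909 i$)
$F = 0$ ($F = 2 \left(-8\right) - -16 = -16 + 16 = 0$)
$\left(j{\left(d \right)} + F\right) o = \left(-7 + 0\right) i \sqrt{119} = - 7 i \sqrt{119}$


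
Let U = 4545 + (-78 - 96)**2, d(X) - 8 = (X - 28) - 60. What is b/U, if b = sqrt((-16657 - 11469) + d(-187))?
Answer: I*sqrt(28393)/34821 ≈ 0.0048391*I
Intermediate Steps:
d(X) = -80 + X (d(X) = 8 + ((X - 28) - 60) = 8 + ((-28 + X) - 60) = 8 + (-88 + X) = -80 + X)
U = 34821 (U = 4545 + (-174)**2 = 4545 + 30276 = 34821)
b = I*sqrt(28393) (b = sqrt((-16657 - 11469) + (-80 - 187)) = sqrt(-28126 - 267) = sqrt(-28393) = I*sqrt(28393) ≈ 168.5*I)
b/U = (I*sqrt(28393))/34821 = (I*sqrt(28393))*(1/34821) = I*sqrt(28393)/34821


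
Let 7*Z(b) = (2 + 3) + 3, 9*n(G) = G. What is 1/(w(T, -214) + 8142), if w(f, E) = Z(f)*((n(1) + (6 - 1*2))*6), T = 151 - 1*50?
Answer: 21/171574 ≈ 0.00012240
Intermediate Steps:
n(G) = G/9
Z(b) = 8/7 (Z(b) = ((2 + 3) + 3)/7 = (5 + 3)/7 = (⅐)*8 = 8/7)
T = 101 (T = 151 - 50 = 101)
w(f, E) = 592/21 (w(f, E) = 8*(((⅑)*1 + (6 - 1*2))*6)/7 = 8*((⅑ + (6 - 2))*6)/7 = 8*((⅑ + 4)*6)/7 = 8*((37/9)*6)/7 = (8/7)*(74/3) = 592/21)
1/(w(T, -214) + 8142) = 1/(592/21 + 8142) = 1/(171574/21) = 21/171574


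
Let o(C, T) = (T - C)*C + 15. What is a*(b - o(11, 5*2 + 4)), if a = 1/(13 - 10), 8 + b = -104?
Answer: -160/3 ≈ -53.333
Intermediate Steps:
b = -112 (b = -8 - 104 = -112)
o(C, T) = 15 + C*(T - C) (o(C, T) = C*(T - C) + 15 = 15 + C*(T - C))
a = 1/3 ≈ 0.33333
a*(b - o(11, 5*2 + 4)) = (-112 - (15 - 1*11**2 + 11*(5*2 + 4)))/3 = (-112 - (15 - 1*121 + 11*(10 + 4)))/3 = (-112 - (15 - 121 + 11*14))/3 = (-112 - (15 - 121 + 154))/3 = (-112 - 1*48)/3 = (-112 - 48)/3 = (1/3)*(-160) = -160/3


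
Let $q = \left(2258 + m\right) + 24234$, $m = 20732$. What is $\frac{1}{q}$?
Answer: $\frac{1}{47224} \approx 2.1176 \cdot 10^{-5}$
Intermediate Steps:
$q = 47224$ ($q = \left(2258 + 20732\right) + 24234 = 22990 + 24234 = 47224$)
$\frac{1}{q} = \frac{1}{47224}$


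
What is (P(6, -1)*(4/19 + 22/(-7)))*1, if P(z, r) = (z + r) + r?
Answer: -1560/133 ≈ -11.729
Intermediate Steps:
P(z, r) = z + 2*r (P(z, r) = (r + z) + r = z + 2*r)
(P(6, -1)*(4/19 + 22/(-7)))*1 = ((6 + 2*(-1))*(4/19 + 22/(-7)))*1 = ((6 - 2)*(4*(1/19) + 22*(-⅐)))*1 = (4*(4/19 - 22/7))*1 = (4*(-390/133))*1 = -1560/133*1 = -1560/133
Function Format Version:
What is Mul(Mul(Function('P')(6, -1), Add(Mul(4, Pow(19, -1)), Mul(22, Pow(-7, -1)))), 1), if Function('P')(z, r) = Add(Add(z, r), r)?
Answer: Rational(-1560, 133) ≈ -11.729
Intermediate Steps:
Function('P')(z, r) = Add(z, Mul(2, r)) (Function('P')(z, r) = Add(Add(r, z), r) = Add(z, Mul(2, r)))
Mul(Mul(Function('P')(6, -1), Add(Mul(4, Pow(19, -1)), Mul(22, Pow(-7, -1)))), 1) = Mul(Mul(Add(6, Mul(2, -1)), Add(Mul(4, Pow(19, -1)), Mul(22, Pow(-7, -1)))), 1) = Mul(Mul(Add(6, -2), Add(Mul(4, Rational(1, 19)), Mul(22, Rational(-1, 7)))), 1) = Mul(Mul(4, Add(Rational(4, 19), Rational(-22, 7))), 1) = Mul(Mul(4, Rational(-390, 133)), 1) = Mul(Rational(-1560, 133), 1) = Rational(-1560, 133)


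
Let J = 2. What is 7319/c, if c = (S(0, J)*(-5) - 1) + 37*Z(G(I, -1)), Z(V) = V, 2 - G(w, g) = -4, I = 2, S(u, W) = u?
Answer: 563/17 ≈ 33.118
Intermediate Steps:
G(w, g) = 6 (G(w, g) = 2 - 1*(-4) = 2 + 4 = 6)
c = 221 (c = (0*(-5) - 1) + 37*6 = (0 - 1) + 222 = -1 + 222 = 221)
7319/c = 7319/221 = 7319*(1/221) = 563/17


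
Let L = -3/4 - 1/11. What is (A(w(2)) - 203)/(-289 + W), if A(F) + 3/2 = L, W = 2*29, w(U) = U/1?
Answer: 9035/10164 ≈ 0.88892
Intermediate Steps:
L = -37/44 (L = -3*1/4 - 1*1/11 = -3/4 - 1/11 = -37/44 ≈ -0.84091)
w(U) = U (w(U) = U*1 = U)
W = 58
A(F) = -103/44 (A(F) = -3/2 - 37/44 = -103/44)
(A(w(2)) - 203)/(-289 + W) = (-103/44 - 203)/(-289 + 58) = -9035/44/(-231) = -9035/44*(-1/231) = 9035/10164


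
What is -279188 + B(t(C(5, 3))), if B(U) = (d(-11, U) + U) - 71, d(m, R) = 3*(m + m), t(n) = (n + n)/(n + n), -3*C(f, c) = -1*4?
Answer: -279324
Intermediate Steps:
C(f, c) = 4/3 (C(f, c) = -(-1)*4/3 = -⅓*(-4) = 4/3)
t(n) = 1 (t(n) = (2*n)/((2*n)) = (2*n)*(1/(2*n)) = 1)
d(m, R) = 6*m (d(m, R) = 3*(2*m) = 6*m)
B(U) = -137 + U (B(U) = (6*(-11) + U) - 71 = (-66 + U) - 71 = -137 + U)
-279188 + B(t(C(5, 3))) = -279188 + (-137 + 1) = -279188 - 136 = -279324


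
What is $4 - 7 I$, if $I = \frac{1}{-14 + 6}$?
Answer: $\frac{39}{8} \approx 4.875$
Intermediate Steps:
$I = - \frac{1}{8}$ ($I = \frac{1}{-8} = - \frac{1}{8} \approx -0.125$)
$4 - 7 I = 4 - - \frac{7}{8} = 4 + \frac{7}{8} = \frac{39}{8}$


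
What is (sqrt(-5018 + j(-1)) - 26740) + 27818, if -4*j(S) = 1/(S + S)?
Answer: 1078 + I*sqrt(80286)/4 ≈ 1078.0 + 70.837*I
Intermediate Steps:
j(S) = -1/(8*S) (j(S) = -1/(4*(S + S)) = -1/(2*S)/4 = -1/(8*S))
(sqrt(-5018 + j(-1)) - 26740) + 27818 = (sqrt(-5018 - 1/8/(-1)) - 26740) + 27818 = (sqrt(-5018 - 1/8*(-1)) - 26740) + 27818 = (sqrt(-5018 + 1/8) - 26740) + 27818 = (sqrt(-40143/8) - 26740) + 27818 = (I*sqrt(80286)/4 - 26740) + 27818 = (-26740 + I*sqrt(80286)/4) + 27818 = 1078 + I*sqrt(80286)/4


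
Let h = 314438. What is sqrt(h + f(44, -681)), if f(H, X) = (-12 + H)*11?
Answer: sqrt(314790) ≈ 561.06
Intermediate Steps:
f(H, X) = -132 + 11*H
sqrt(h + f(44, -681)) = sqrt(314438 + (-132 + 11*44)) = sqrt(314438 + (-132 + 484)) = sqrt(314438 + 352) = sqrt(314790)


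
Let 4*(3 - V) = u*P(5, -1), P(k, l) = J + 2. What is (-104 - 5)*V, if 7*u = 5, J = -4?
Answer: -5123/14 ≈ -365.93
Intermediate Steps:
P(k, l) = -2 (P(k, l) = -4 + 2 = -2)
u = 5/7 (u = (1/7)*5 = 5/7 ≈ 0.71429)
V = 47/14 (V = 3 - 5*(-2)/28 = 3 - 1/4*(-10/7) = 3 + 5/14 = 47/14 ≈ 3.3571)
(-104 - 5)*V = (-104 - 5)*(47/14) = -109*47/14 = -5123/14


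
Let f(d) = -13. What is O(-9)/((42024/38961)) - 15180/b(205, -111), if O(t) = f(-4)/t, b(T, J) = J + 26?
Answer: 2520423/14008 ≈ 179.93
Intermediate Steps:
b(T, J) = 26 + J
O(t) = -13/t
O(-9)/((42024/38961)) - 15180/b(205, -111) = (-13/(-9))/((42024/38961)) - 15180/(26 - 111) = (-13*(-1/9))/((42024*(1/38961))) - 15180/(-85) = 13/(9*(14008/12987)) - 15180*(-1/85) = (13/9)*(12987/14008) + 3036/17 = 18759/14008 + 3036/17 = 2520423/14008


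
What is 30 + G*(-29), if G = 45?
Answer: -1275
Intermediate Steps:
30 + G*(-29) = 30 + 45*(-29) = 30 - 1305 = -1275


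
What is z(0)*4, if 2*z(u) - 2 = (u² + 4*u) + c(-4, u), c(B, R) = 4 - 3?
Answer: 6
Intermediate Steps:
c(B, R) = 1
z(u) = 3/2 + u²/2 + 2*u (z(u) = 1 + ((u² + 4*u) + 1)/2 = 1 + (1 + u² + 4*u)/2 = 1 + (½ + u²/2 + 2*u) = 3/2 + u²/2 + 2*u)
z(0)*4 = (3/2 + (½)*0² + 2*0)*4 = (3/2 + (½)*0 + 0)*4 = (3/2 + 0 + 0)*4 = (3/2)*4 = 6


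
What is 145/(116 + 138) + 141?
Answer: 35959/254 ≈ 141.57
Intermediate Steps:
145/(116 + 138) + 141 = 145/254 + 141 = 35959/254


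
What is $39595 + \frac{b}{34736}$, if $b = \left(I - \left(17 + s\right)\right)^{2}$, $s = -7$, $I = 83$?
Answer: $\frac{1375377249}{34736} \approx 39595.0$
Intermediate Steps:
$b = 5329$ ($b = \left(83 - 10\right)^{2} = 73^{2} = 5329$)
$39595 + \frac{b}{34736} = 39595 + \frac{5329}{34736} = \frac{1375377249}{34736}$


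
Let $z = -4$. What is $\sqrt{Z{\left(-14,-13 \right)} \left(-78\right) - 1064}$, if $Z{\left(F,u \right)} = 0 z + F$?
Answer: $2 \sqrt{7} \approx 5.2915$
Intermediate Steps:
$Z{\left(F,u \right)} = F$ ($Z{\left(F,u \right)} = 0 \left(-4\right) + F = 0 + F = F$)
$\sqrt{Z{\left(-14,-13 \right)} \left(-78\right) - 1064} = \sqrt{\left(-14\right) \left(-78\right) - 1064} = \sqrt{1092 - 1064} = \sqrt{28} = 2 \sqrt{7}$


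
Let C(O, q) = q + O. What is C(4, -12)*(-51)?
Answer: 408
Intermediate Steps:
C(O, q) = O + q
C(4, -12)*(-51) = (4 - 12)*(-51) = -8*(-51) = 408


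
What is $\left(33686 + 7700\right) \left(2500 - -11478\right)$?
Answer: $578493508$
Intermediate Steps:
$\left(33686 + 7700\right) \left(2500 - -11478\right) = 41386 \left(2500 + \left(-9431 + 20909\right)\right) = 41386 \left(2500 + 11478\right) = 41386 \cdot 13978 = 578493508$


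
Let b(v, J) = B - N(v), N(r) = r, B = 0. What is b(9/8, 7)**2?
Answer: 81/64 ≈ 1.2656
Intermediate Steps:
b(v, J) = -v (b(v, J) = 0 - v = -v)
b(9/8, 7)**2 = (-9/8)**2 = 81/64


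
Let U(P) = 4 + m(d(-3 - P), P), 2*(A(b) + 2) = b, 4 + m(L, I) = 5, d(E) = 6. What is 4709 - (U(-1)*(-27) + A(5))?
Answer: 9687/2 ≈ 4843.5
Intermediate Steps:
m(L, I) = 1 (m(L, I) = -4 + 5 = 1)
A(b) = -2 + b/2
U(P) = 5 (U(P) = 4 + 1 = 5)
4709 - (U(-1)*(-27) + A(5)) = 4709 - (5*(-27) + (-2 + (½)*5)) = 4709 - (-135 + (-2 + 5/2)) = 4709 - (-135 + ½) = 4709 - 1*(-269/2) = 4709 + 269/2 = 9687/2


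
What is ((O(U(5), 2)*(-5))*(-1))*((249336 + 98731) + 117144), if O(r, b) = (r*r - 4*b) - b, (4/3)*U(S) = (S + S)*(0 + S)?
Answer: 12991017175/4 ≈ 3.2478e+9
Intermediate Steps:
U(S) = 3*S**2/2 (U(S) = 3*((S + S)*(0 + S))/4 = 3*((2*S)*S)/4 = 3*(2*S**2)/4 = 3*S**2/2)
O(r, b) = r**2 - 5*b (O(r, b) = (r**2 - 4*b) - b = r**2 - 5*b)
((O(U(5), 2)*(-5))*(-1))*((249336 + 98731) + 117144) = (((((3/2)*5**2)**2 - 5*2)*(-5))*(-1))*((249336 + 98731) + 117144) = (((((3/2)*25)**2 - 10)*(-5))*(-1))*(348067 + 117144) = ((((75/2)**2 - 10)*(-5))*(-1))*465211 = (((5625/4 - 10)*(-5))*(-1))*465211 = (((5585/4)*(-5))*(-1))*465211 = -27925/4*(-1)*465211 = (27925/4)*465211 = 12991017175/4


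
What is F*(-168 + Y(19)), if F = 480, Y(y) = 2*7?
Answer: -73920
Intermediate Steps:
Y(y) = 14
F*(-168 + Y(19)) = 480*(-168 + 14) = 480*(-154) = -73920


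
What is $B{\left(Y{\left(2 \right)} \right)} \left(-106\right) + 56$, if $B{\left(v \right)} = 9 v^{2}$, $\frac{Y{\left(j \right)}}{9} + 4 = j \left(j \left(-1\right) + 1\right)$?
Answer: $-2781808$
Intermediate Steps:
$Y{\left(j \right)} = -36 + 9 j \left(1 - j\right)$ ($Y{\left(j \right)} = -36 + 9 j \left(j \left(-1\right) + 1\right) = -36 + 9 j \left(- j + 1\right) = -36 + 9 j \left(1 - j\right)$)
$B{\left(Y{\left(2 \right)} \right)} \left(-106\right) + 56 = 9 \left(-36 - 9 \cdot 2^{2} + 9 \cdot 2\right)^{2} \left(-106\right) + 56 = 9 \left(-36 - 36 + 18\right)^{2} \left(-106\right) + 56 = 9 \left(-54\right)^{2} \left(-106\right) + 56 = 9 \cdot 2916 \left(-106\right) + 56 = 26244 \left(-106\right) + 56 = -2781864 + 56 = -2781808$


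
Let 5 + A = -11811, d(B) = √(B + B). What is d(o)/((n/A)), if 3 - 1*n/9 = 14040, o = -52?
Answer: 23632*I*√26/126333 ≈ 0.95383*I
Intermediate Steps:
d(B) = √2*√B (d(B) = √(2*B) = √2*√B)
A = -11816 (A = -5 - 11811 = -11816)
n = -126333 (n = 27 - 9*14040 = 27 - 126360 = -126333)
d(o)/((n/A)) = (√2*√(-52))/((-126333/(-11816))) = (√2*(2*I*√13))/((-126333*(-1/11816))) = (2*I*√26)/(126333/11816) = (2*I*√26)*(11816/126333) = 23632*I*√26/126333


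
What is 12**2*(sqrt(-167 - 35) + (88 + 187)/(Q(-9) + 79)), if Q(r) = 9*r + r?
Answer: -3600 + 144*I*sqrt(202) ≈ -3600.0 + 2046.6*I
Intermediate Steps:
Q(r) = 10*r
12**2*(sqrt(-167 - 35) + (88 + 187)/(Q(-9) + 79)) = 12**2*(sqrt(-167 - 35) + (88 + 187)/(10*(-9) + 79)) = 144*(sqrt(-202) + 275/(-90 + 79)) = 144*(I*sqrt(202) + 275/(-11)) = 144*(I*sqrt(202) + 275*(-1/11)) = 144*(I*sqrt(202) - 25) = 144*(-25 + I*sqrt(202)) = -3600 + 144*I*sqrt(202)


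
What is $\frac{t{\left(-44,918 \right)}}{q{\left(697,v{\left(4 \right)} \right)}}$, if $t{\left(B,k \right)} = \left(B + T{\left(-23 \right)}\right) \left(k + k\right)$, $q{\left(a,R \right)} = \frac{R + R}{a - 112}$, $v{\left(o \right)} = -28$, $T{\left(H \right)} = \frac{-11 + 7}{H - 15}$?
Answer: $\frac{111970755}{133} \approx 8.4189 \cdot 10^{5}$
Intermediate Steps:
$T{\left(H \right)} = - \frac{4}{-15 + H}$
$q{\left(a,R \right)} = \frac{2 R}{-112 + a}$
$t{\left(B,k \right)} = 2 k \left(\frac{2}{19} + B\right)$ ($t{\left(B,k \right)} = \left(B - \frac{4}{-15 - 23}\right) \left(k + k\right) = \left(B - \frac{4}{-38}\right) 2 k = \left(B - - \frac{2}{19}\right) 2 k = \left(B + \frac{2}{19}\right) 2 k = \left(\frac{2}{19} + B\right) 2 k = 2 k \left(\frac{2}{19} + B\right)$)
$\frac{t{\left(-44,918 \right)}}{q{\left(697,v{\left(4 \right)} \right)}} = \frac{\frac{2}{19} \cdot 918 \left(2 + 19 \left(-44\right)\right)}{2 \left(-28\right) \frac{1}{-112 + 697}} = \frac{\frac{2}{19} \cdot 918 \left(2 - 836\right)}{2 \left(-28\right) \frac{1}{585}} = \frac{\frac{2}{19} \cdot 918 \left(-834\right)}{2 \left(-28\right) \frac{1}{585}} = - \frac{1531224}{19 \left(- \frac{56}{585}\right)} = \left(- \frac{1531224}{19}\right) \left(- \frac{585}{56}\right) = \frac{111970755}{133}$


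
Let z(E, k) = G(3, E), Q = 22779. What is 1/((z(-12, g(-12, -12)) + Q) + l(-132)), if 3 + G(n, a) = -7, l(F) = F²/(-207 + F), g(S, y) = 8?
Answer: 113/2567089 ≈ 4.4019e-5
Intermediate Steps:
l(F) = F²/(-207 + F)
G(n, a) = -10 (G(n, a) = -3 - 7 = -10)
z(E, k) = -10
1/((z(-12, g(-12, -12)) + Q) + l(-132)) = 1/((-10 + 22779) + (-132)²/(-207 - 132)) = 1/(22769 + 17424/(-339)) = 1/(22769 + 17424*(-1/339)) = 1/(22769 - 5808/113) = 1/(2567089/113) = 113/2567089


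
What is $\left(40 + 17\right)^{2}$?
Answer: $3249$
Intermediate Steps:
$\left(40 + 17\right)^{2} = 57^{2} = 3249$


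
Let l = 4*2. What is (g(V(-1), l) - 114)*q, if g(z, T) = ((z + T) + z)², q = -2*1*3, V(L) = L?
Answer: 468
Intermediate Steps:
l = 8
q = -6 (q = -2*3 = -6)
g(z, T) = (T + 2*z)² (g(z, T) = ((T + z) + z)² = (T + 2*z)²)
(g(V(-1), l) - 114)*q = ((8 + 2*(-1))² - 114)*(-6) = ((8 - 2)² - 114)*(-6) = (6² - 114)*(-6) = (36 - 114)*(-6) = -78*(-6) = 468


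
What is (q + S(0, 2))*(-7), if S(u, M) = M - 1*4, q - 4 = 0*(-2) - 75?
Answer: 511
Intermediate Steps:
q = -71 (q = 4 + (0*(-2) - 75) = 4 + (0 - 75) = 4 - 75 = -71)
S(u, M) = -4 + M (S(u, M) = M - 4 = -4 + M)
(q + S(0, 2))*(-7) = (-71 + (-4 + 2))*(-7) = (-71 - 2)*(-7) = -73*(-7) = 511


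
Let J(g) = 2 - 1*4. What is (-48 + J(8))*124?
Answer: -6200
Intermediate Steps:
J(g) = -2 (J(g) = 2 - 4 = -2)
(-48 + J(8))*124 = (-48 - 2)*124 = -50*124 = -6200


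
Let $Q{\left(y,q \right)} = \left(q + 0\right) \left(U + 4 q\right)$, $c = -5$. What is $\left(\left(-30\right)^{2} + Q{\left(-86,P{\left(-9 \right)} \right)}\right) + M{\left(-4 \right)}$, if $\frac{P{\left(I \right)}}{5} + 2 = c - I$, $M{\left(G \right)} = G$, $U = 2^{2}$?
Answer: $1336$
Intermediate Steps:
$U = 4$
$P{\left(I \right)} = -35 - 5 I$ ($P{\left(I \right)} = -10 + 5 \left(-5 - I\right) = -10 - \left(25 + 5 I\right) = -35 - 5 I$)
$Q{\left(y,q \right)} = q \left(4 + 4 q\right)$ ($Q{\left(y,q \right)} = \left(q + 0\right) \left(4 + 4 q\right) = q \left(4 + 4 q\right)$)
$\left(\left(-30\right)^{2} + Q{\left(-86,P{\left(-9 \right)} \right)}\right) + M{\left(-4 \right)} = \left(\left(-30\right)^{2} + 4 \left(-35 - -45\right) \left(1 - -10\right)\right) - 4 = \left(900 + 4 \left(-35 + 45\right) \left(1 + \left(-35 + 45\right)\right)\right) - 4 = \left(900 + 4 \cdot 10 \left(1 + 10\right)\right) - 4 = \left(900 + 4 \cdot 10 \cdot 11\right) - 4 = \left(900 + 440\right) - 4 = 1340 - 4 = 1336$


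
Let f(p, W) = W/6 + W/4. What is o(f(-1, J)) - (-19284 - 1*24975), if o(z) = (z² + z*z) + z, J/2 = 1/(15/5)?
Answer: 3585014/81 ≈ 44259.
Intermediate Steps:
J = ⅔ (J = 2/((15/5)) = 2/((15*(⅕))) = 2/3 = 2*(⅓) = ⅔ ≈ 0.66667)
f(p, W) = 5*W/12 (f(p, W) = W*(⅙) + W*(¼) = W/6 + W/4 = 5*W/12)
o(z) = z + 2*z² (o(z) = (z² + z²) + z = 2*z² + z = z + 2*z²)
o(f(-1, J)) - (-19284 - 1*24975) = ((5/12)*(⅔))*(1 + 2*((5/12)*(⅔))) - (-19284 - 1*24975) = 5*(1 + 2*(5/18))/18 - (-19284 - 24975) = 5*(1 + 5/9)/18 - 1*(-44259) = (5/18)*(14/9) + 44259 = 35/81 + 44259 = 3585014/81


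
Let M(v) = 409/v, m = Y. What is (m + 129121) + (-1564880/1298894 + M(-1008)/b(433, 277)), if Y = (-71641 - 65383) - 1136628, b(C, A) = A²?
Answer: -57489933008380852927/50230070213904 ≈ -1.1445e+6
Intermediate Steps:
Y = -1273652 (Y = -137024 - 1136628 = -1273652)
m = -1273652
(m + 129121) + (-1564880/1298894 + M(-1008)/b(433, 277)) = (-1273652 + 129121) + (-1564880/1298894 + (409/(-1008))/(277²)) = -1144531 + (-1564880*1/1298894 + (409*(-1/1008))/76729) = -1144531 + (-782440/649447 - 409/1008*1/76729) = -1144531 + (-782440/649447 - 409/77342832) = -1144531 - 60516391093903/50230070213904 = -57489933008380852927/50230070213904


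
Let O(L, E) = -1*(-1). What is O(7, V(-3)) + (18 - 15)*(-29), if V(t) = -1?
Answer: -86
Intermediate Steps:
O(L, E) = 1
O(7, V(-3)) + (18 - 15)*(-29) = 1 + (18 - 15)*(-29) = 1 + 3*(-29) = 1 - 87 = -86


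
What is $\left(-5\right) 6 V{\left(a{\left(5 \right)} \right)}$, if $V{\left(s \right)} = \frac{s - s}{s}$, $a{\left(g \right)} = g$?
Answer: $0$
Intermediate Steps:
$V{\left(s \right)} = 0$ ($V{\left(s \right)} = \frac{0}{s} = 0$)
$\left(-5\right) 6 V{\left(a{\left(5 \right)} \right)} = \left(-5\right) 6 \cdot 0 = \left(-30\right) 0 = 0$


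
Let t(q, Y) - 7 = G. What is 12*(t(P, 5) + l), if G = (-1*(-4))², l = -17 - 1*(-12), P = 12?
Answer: 216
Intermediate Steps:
l = -5 (l = -17 + 12 = -5)
G = 16 (G = 4² = 16)
t(q, Y) = 23 (t(q, Y) = 7 + 16 = 23)
12*(t(P, 5) + l) = 12*(23 - 5) = 12*18 = 216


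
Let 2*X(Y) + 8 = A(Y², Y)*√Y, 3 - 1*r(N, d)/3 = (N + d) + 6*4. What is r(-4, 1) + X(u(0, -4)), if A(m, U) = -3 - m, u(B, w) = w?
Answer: -58 - 19*I ≈ -58.0 - 19.0*I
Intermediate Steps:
r(N, d) = -63 - 3*N - 3*d (r(N, d) = 9 - 3*((N + d) + 6*4) = 9 - 3*((N + d) + 24) = 9 - 3*(24 + N + d) = 9 + (-72 - 3*N - 3*d) = -63 - 3*N - 3*d)
X(Y) = -4 + √Y*(-3 - Y²)/2 (X(Y) = -4 + ((-3 - Y²)*√Y)/2 = -4 + (√Y*(-3 - Y²))/2 = -4 + √Y*(-3 - Y²)/2)
r(-4, 1) + X(u(0, -4)) = (-63 - 3*(-4) - 3*1) + (-4 - √(-4)*(3 + (-4)²)/2) = (-63 + 12 - 3) + (-4 - 2*I*(3 + 16)/2) = -54 + (-4 - ½*2*I*19) = -54 + (-4 - 19*I) = -58 - 19*I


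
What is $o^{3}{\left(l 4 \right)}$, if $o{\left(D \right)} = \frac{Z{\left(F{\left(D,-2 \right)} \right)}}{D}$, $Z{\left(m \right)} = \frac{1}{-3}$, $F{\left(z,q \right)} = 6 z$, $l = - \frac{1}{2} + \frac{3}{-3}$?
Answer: $\frac{1}{5832} \approx 0.00017147$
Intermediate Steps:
$l = - \frac{3}{2}$ ($l = \left(-1\right) \frac{1}{2} + 3 \left(- \frac{1}{3}\right) = - \frac{1}{2} - 1 = - \frac{3}{2} \approx -1.5$)
$Z{\left(m \right)} = - \frac{1}{3}$
$o{\left(D \right)} = - \frac{1}{3 D}$
$o^{3}{\left(l 4 \right)} = \left(- \frac{1}{3 \left(\left(- \frac{3}{2}\right) 4\right)}\right)^{3} = \left(- \frac{1}{3 \left(-6\right)}\right)^{3} = \left(\left(- \frac{1}{3}\right) \left(- \frac{1}{6}\right)\right)^{3} = \left(\frac{1}{18}\right)^{3} = \frac{1}{5832}$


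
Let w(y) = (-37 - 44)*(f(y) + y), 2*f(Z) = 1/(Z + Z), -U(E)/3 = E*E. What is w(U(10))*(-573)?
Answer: -5569575471/400 ≈ -1.3924e+7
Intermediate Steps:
U(E) = -3*E² (U(E) = -3*E*E = -3*E²)
f(Z) = 1/(4*Z) (f(Z) = 1/(2*(Z + Z)) = 1/(2*((2*Z))) = (1/(2*Z))/2 = 1/(4*Z))
w(y) = -81*y - 81/(4*y) (w(y) = (-37 - 44)*(1/(4*y) + y) = -81*(y + 1/(4*y)) = -81*y - 81/(4*y))
w(U(10))*(-573) = (-(-243)*10² - 81/(4*((-3*10²))))*(-573) = (-(-243)*100 - 81/(4*((-3*100))))*(-573) = (-81*(-300) - 81/4/(-300))*(-573) = (24300 - 81/4*(-1/300))*(-573) = (24300 + 27/400)*(-573) = (9720027/400)*(-573) = -5569575471/400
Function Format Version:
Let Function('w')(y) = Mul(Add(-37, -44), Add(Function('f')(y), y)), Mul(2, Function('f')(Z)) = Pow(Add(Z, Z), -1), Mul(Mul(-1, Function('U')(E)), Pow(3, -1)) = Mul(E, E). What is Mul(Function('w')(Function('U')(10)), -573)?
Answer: Rational(-5569575471, 400) ≈ -1.3924e+7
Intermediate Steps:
Function('U')(E) = Mul(-3, Pow(E, 2)) (Function('U')(E) = Mul(-3, Mul(E, E)) = Mul(-3, Pow(E, 2)))
Function('f')(Z) = Mul(Rational(1, 4), Pow(Z, -1)) (Function('f')(Z) = Mul(Rational(1, 2), Pow(Add(Z, Z), -1)) = Mul(Rational(1, 2), Pow(Mul(2, Z), -1)) = Mul(Rational(1, 2), Mul(Rational(1, 2), Pow(Z, -1))) = Mul(Rational(1, 4), Pow(Z, -1)))
Function('w')(y) = Add(Mul(-81, y), Mul(Rational(-81, 4), Pow(y, -1))) (Function('w')(y) = Mul(Add(-37, -44), Add(Mul(Rational(1, 4), Pow(y, -1)), y)) = Mul(-81, Add(y, Mul(Rational(1, 4), Pow(y, -1)))) = Add(Mul(-81, y), Mul(Rational(-81, 4), Pow(y, -1))))
Mul(Function('w')(Function('U')(10)), -573) = Mul(Add(Mul(-81, Mul(-3, Pow(10, 2))), Mul(Rational(-81, 4), Pow(Mul(-3, Pow(10, 2)), -1))), -573) = Mul(Add(Mul(-81, Mul(-3, 100)), Mul(Rational(-81, 4), Pow(Mul(-3, 100), -1))), -573) = Mul(Add(Mul(-81, -300), Mul(Rational(-81, 4), Pow(-300, -1))), -573) = Mul(Add(24300, Mul(Rational(-81, 4), Rational(-1, 300))), -573) = Mul(Add(24300, Rational(27, 400)), -573) = Mul(Rational(9720027, 400), -573) = Rational(-5569575471, 400)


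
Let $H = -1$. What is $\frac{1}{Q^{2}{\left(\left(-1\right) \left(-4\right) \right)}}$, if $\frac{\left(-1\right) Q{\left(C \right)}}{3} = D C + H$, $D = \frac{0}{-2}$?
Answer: $\frac{1}{9} \approx 0.11111$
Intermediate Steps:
$D = 0$ ($D = 0 \left(- \frac{1}{2}\right) = 0$)
$Q{\left(C \right)} = 3$ ($Q{\left(C \right)} = - 3 \left(0 C - 1\right) = - 3 \left(0 - 1\right) = \left(-3\right) \left(-1\right) = 3$)
$\frac{1}{Q^{2}{\left(\left(-1\right) \left(-4\right) \right)}} = \frac{1}{3^{2}} = \frac{1}{9}$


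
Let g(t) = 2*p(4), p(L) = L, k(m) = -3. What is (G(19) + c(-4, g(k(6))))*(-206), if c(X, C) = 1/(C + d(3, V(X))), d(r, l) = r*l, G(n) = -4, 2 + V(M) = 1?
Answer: 3914/5 ≈ 782.80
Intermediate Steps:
V(M) = -1 (V(M) = -2 + 1 = -1)
d(r, l) = l*r
g(t) = 8 (g(t) = 2*4 = 8)
c(X, C) = 1/(-3 + C) (c(X, C) = 1/(C - 1*3) = 1/(C - 3) = 1/(-3 + C))
(G(19) + c(-4, g(k(6))))*(-206) = (-4 + 1/(-3 + 8))*(-206) = (-4 + 1/5)*(-206) = (-4 + ⅕)*(-206) = -19/5*(-206) = 3914/5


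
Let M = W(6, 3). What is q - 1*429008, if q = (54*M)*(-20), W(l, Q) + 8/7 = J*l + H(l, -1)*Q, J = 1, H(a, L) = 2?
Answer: -3085136/7 ≈ -4.4073e+5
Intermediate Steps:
W(l, Q) = -8/7 + l + 2*Q (W(l, Q) = -8/7 + (1*l + 2*Q) = -8/7 + (l + 2*Q) = -8/7 + l + 2*Q)
M = 76/7 (M = -8/7 + 6 + 2*3 = -8/7 + 6 + 6 = 76/7 ≈ 10.857)
q = -82080/7 (q = (54*(76/7))*(-20) = (4104/7)*(-20) = -82080/7 ≈ -11726.)
q - 1*429008 = -82080/7 - 1*429008 = -82080/7 - 429008 = -3085136/7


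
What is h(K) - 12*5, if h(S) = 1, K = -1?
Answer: -59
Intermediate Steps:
h(K) - 12*5 = 1 - 12*5 = 1 - 60 = -59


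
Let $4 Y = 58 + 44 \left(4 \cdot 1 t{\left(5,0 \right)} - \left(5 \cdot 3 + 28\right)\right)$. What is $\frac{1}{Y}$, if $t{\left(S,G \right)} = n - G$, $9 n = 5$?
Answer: $- \frac{18}{7813} \approx -0.0023039$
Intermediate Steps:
$n = \frac{5}{9}$ ($n = \frac{1}{9} \cdot 5 = \frac{5}{9} \approx 0.55556$)
$t{\left(S,G \right)} = \frac{5}{9} - G$
$Y = - \frac{7813}{18}$ ($Y = \frac{58 + 44 \left(4 \cdot 1 \left(\frac{5}{9} - 0\right) - \left(5 \cdot 3 + 28\right)\right)}{4} = \frac{58 + 44 \left(4 \left(\frac{5}{9} + 0\right) - \left(15 + 28\right)\right)}{4} = \frac{58 + 44 \left(4 \cdot \frac{5}{9} - 43\right)}{4} = \frac{58 + 44 \left(\frac{20}{9} - 43\right)}{4} = \frac{58 + 44 \left(- \frac{367}{9}\right)}{4} = \frac{58 - \frac{16148}{9}}{4} = \frac{1}{4} \left(- \frac{15626}{9}\right) = - \frac{7813}{18} \approx -434.06$)
$\frac{1}{Y} = \frac{1}{- \frac{7813}{18}} = - \frac{18}{7813}$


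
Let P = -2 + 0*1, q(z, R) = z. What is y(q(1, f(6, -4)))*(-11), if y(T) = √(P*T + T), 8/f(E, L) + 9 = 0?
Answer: -11*I ≈ -11.0*I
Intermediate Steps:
f(E, L) = -8/9 (f(E, L) = 8/(-9 + 0) = 8/(-9) = 8*(-⅑) = -8/9)
P = -2 (P = -2 + 0 = -2)
y(T) = √(-T) (y(T) = √(-2*T + T) = √(-T))
y(q(1, f(6, -4)))*(-11) = √(-1*1)*(-11) = √(-1)*(-11) = I*(-11) = -11*I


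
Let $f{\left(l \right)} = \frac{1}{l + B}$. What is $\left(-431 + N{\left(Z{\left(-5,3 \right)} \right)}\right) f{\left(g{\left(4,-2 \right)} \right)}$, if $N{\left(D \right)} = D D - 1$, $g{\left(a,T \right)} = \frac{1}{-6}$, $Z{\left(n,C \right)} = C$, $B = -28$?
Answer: $\frac{2538}{169} \approx 15.018$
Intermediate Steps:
$g{\left(a,T \right)} = - \frac{1}{6}$
$N{\left(D \right)} = -1 + D^{2}$ ($N{\left(D \right)} = D^{2} - 1 = -1 + D^{2}$)
$f{\left(l \right)} = \frac{1}{-28 + l}$ ($f{\left(l \right)} = \frac{1}{l - 28} = \frac{1}{-28 + l}$)
$\left(-431 + N{\left(Z{\left(-5,3 \right)} \right)}\right) f{\left(g{\left(4,-2 \right)} \right)} = \frac{-431 - \left(1 - 3^{2}\right)}{-28 - \frac{1}{6}} = \frac{-431 + \left(-1 + 9\right)}{- \frac{169}{6}} = \left(-431 + 8\right) \left(- \frac{6}{169}\right) = \left(-423\right) \left(- \frac{6}{169}\right) = \frac{2538}{169}$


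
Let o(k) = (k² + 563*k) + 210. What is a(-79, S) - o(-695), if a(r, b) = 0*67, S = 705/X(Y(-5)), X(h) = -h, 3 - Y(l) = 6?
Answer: -91950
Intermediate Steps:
Y(l) = -3 (Y(l) = 3 - 1*6 = 3 - 6 = -3)
S = 235 (S = 705/((-1*(-3))) = 705/3 = 705*(⅓) = 235)
o(k) = 210 + k² + 563*k
a(r, b) = 0
a(-79, S) - o(-695) = 0 - (210 + (-695)² + 563*(-695)) = 0 - (210 + 483025 - 391285) = 0 - 1*91950 = 0 - 91950 = -91950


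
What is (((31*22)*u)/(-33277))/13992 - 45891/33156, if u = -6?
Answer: -8992952317/6497400804 ≈ -1.3841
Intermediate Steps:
(((31*22)*u)/(-33277))/13992 - 45891/33156 = (((31*22)*(-6))/(-33277))/13992 - 45891/33156 = ((682*(-6))*(-1/33277))*(1/13992) - 45891*1/33156 = -4092*(-1/33277)*(1/13992) - 5099/3684 = (4092/33277)*(1/13992) - 5099/3684 = 31/3527362 - 5099/3684 = -8992952317/6497400804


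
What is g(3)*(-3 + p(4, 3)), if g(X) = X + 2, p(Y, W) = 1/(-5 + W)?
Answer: -35/2 ≈ -17.500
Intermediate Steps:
g(X) = 2 + X
g(3)*(-3 + p(4, 3)) = (2 + 3)*(-3 + 1/(-5 + 3)) = 5*(-3 + 1/(-2)) = 5*(-3 - ½) = 5*(-7/2) = -35/2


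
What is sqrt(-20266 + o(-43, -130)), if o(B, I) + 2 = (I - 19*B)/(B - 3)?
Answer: I*sqrt(42918690)/46 ≈ 142.42*I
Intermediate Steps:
o(B, I) = -2 + (I - 19*B)/(-3 + B) (o(B, I) = -2 + (I - 19*B)/(B - 3) = -2 + (I - 19*B)/(-3 + B))
sqrt(-20266 + o(-43, -130)) = sqrt(-20266 + (6 - 130 - 21*(-43))/(-3 - 43)) = sqrt(-20266 + (6 - 130 + 903)/(-46)) = sqrt(-20266 - 1/46*779) = sqrt(-20266 - 779/46) = sqrt(-933015/46) = I*sqrt(42918690)/46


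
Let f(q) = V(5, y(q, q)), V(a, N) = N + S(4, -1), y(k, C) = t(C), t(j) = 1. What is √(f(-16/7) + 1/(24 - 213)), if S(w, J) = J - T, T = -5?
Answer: 4*√1239/63 ≈ 2.2349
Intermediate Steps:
y(k, C) = 1
S(w, J) = 5 + J (S(w, J) = J - 1*(-5) = J + 5 = 5 + J)
V(a, N) = 4 + N (V(a, N) = N + (5 - 1) = N + 4 = 4 + N)
f(q) = 5 (f(q) = 4 + 1 = 5)
√(f(-16/7) + 1/(24 - 213)) = √(5 + 1/(24 - 213)) = √(5 + 1/(-189)) = √(5 - 1/189) = √(944/189) = 4*√1239/63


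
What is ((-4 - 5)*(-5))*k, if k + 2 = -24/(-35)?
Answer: -414/7 ≈ -59.143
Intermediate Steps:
k = -46/35 (k = -2 - 24/(-35) = -2 - 24*(-1/35) = -2 + 24/35 = -46/35 ≈ -1.3143)
((-4 - 5)*(-5))*k = ((-4 - 5)*(-5))*(-46/35) = -9*(-5)*(-46/35) = 45*(-46/35) = -414/7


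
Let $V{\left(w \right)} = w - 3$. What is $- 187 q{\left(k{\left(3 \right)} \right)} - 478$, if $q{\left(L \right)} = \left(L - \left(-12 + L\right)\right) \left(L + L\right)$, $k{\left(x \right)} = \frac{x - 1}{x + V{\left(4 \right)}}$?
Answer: $-2722$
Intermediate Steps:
$V{\left(w \right)} = -3 + w$
$k{\left(x \right)} = \frac{-1 + x}{1 + x}$ ($k{\left(x \right)} = \frac{x - 1}{x + \left(-3 + 4\right)} = \frac{-1 + x}{x + 1} = \frac{-1 + x}{1 + x}$)
$q{\left(L \right)} = 24 L$ ($q{\left(L \right)} = 12 \cdot 2 L = 24 L$)
$- 187 q{\left(k{\left(3 \right)} \right)} - 478 = - 187 \cdot 24 \frac{-1 + 3}{1 + 3} - 478 = - 187 \cdot 24 \cdot \frac{1}{4} \cdot 2 - 478 = - 187 \cdot 24 \cdot \frac{1}{2} - 478 = \left(-187\right) 12 - 478 = -2244 - 478 = -2722$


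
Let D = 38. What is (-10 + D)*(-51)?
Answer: -1428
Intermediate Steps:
(-10 + D)*(-51) = (-10 + 38)*(-51) = 28*(-51) = -1428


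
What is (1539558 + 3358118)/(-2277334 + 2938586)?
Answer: 1224419/165313 ≈ 7.4067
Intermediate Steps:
(1539558 + 3358118)/(-2277334 + 2938586) = 4897676/661252 = 4897676*(1/661252) = 1224419/165313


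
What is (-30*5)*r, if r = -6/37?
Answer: 900/37 ≈ 24.324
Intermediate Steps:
r = -6/37 (r = -6*1/37 = -6/37 ≈ -0.16216)
(-30*5)*r = -30*5*(-6/37) = -150*(-6/37) = 900/37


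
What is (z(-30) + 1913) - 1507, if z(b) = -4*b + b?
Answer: 496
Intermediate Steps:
z(b) = -3*b
(z(-30) + 1913) - 1507 = (-3*(-30) + 1913) - 1507 = (90 + 1913) - 1507 = 2003 - 1507 = 496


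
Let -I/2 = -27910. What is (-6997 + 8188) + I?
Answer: 57011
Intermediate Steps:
I = 55820 (I = -2*(-27910) = 55820)
(-6997 + 8188) + I = (-6997 + 8188) + 55820 = 1191 + 55820 = 57011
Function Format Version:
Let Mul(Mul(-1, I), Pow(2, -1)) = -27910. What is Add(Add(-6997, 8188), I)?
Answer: 57011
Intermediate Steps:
I = 55820 (I = Mul(-2, -27910) = 55820)
Add(Add(-6997, 8188), I) = Add(Add(-6997, 8188), 55820) = Add(1191, 55820) = 57011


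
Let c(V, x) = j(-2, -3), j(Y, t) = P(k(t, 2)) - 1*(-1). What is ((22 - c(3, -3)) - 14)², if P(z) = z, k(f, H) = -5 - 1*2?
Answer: 196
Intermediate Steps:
k(f, H) = -7 (k(f, H) = -5 - 2 = -7)
j(Y, t) = -6 (j(Y, t) = -7 - 1*(-1) = -7 + 1 = -6)
c(V, x) = -6
((22 - c(3, -3)) - 14)² = ((22 - 1*(-6)) - 14)² = ((22 + 6) - 14)² = (28 - 14)² = 14² = 196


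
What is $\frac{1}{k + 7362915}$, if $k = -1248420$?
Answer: $\frac{1}{6114495} \approx 1.6355 \cdot 10^{-7}$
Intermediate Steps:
$\frac{1}{k + 7362915} = \frac{1}{-1248420 + 7362915} = \frac{1}{6114495}$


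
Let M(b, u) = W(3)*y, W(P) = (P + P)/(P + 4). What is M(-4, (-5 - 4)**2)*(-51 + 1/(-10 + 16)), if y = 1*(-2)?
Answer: 610/7 ≈ 87.143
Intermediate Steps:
W(P) = 2*P/(4 + P) (W(P) = (2*P)/(4 + P) = 2*P/(4 + P))
y = -2
M(b, u) = -12/7 (M(b, u) = (2*3/(4 + 3))*(-2) = (2*3/7)*(-2) = (2*3*(1/7))*(-2) = (6/7)*(-2) = -12/7)
M(-4, (-5 - 4)**2)*(-51 + 1/(-10 + 16)) = -12*(-51 + 1/(-10 + 16))/7 = -12*(-51 + 1/6)/7 = -12/7*(-305/6) = 610/7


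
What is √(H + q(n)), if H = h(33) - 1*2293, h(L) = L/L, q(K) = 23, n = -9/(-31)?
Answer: I*√2269 ≈ 47.634*I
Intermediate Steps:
n = 9/31 (n = -9*(-1/31) = 9/31 ≈ 0.29032)
h(L) = 1
H = -2292 (H = 1 - 1*2293 = 1 - 2293 = -2292)
√(H + q(n)) = √(-2292 + 23) = √(-2269) = I*√2269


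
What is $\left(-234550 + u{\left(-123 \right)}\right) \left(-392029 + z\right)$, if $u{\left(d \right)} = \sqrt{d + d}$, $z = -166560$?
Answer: $131017049950 - 558589 i \sqrt{246} \approx 1.3102 \cdot 10^{11} - 8.7611 \cdot 10^{6} i$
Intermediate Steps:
$u{\left(d \right)} = \sqrt{2} \sqrt{d}$ ($u{\left(d \right)} = \sqrt{2 d} = \sqrt{2} \sqrt{d}$)
$\left(-234550 + u{\left(-123 \right)}\right) \left(-392029 + z\right) = \left(-234550 + \sqrt{2} \sqrt{-123}\right) \left(-392029 - 166560\right) = \left(-234550 + \sqrt{2} i \sqrt{123}\right) \left(-558589\right) = \left(-234550 + i \sqrt{246}\right) \left(-558589\right) = 131017049950 - 558589 i \sqrt{246}$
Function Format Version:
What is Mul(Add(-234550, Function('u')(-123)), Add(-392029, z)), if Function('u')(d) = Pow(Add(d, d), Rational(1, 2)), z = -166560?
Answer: Add(131017049950, Mul(-558589, I, Pow(246, Rational(1, 2)))) ≈ Add(1.3102e+11, Mul(-8.7611e+6, I))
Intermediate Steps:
Function('u')(d) = Mul(Pow(2, Rational(1, 2)), Pow(d, Rational(1, 2))) (Function('u')(d) = Pow(Mul(2, d), Rational(1, 2)) = Mul(Pow(2, Rational(1, 2)), Pow(d, Rational(1, 2))))
Mul(Add(-234550, Function('u')(-123)), Add(-392029, z)) = Mul(Add(-234550, Mul(Pow(2, Rational(1, 2)), Pow(-123, Rational(1, 2)))), Add(-392029, -166560)) = Mul(Add(-234550, Mul(Pow(2, Rational(1, 2)), Mul(I, Pow(123, Rational(1, 2))))), -558589) = Mul(Add(-234550, Mul(I, Pow(246, Rational(1, 2)))), -558589) = Add(131017049950, Mul(-558589, I, Pow(246, Rational(1, 2))))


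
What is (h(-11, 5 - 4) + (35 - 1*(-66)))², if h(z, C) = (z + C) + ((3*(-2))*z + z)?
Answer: 21316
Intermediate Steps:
h(z, C) = C - 4*z (h(z, C) = (C + z) + (-6*z + z) = (C + z) - 5*z = C - 4*z)
(h(-11, 5 - 4) + (35 - 1*(-66)))² = (((5 - 4) - 4*(-11)) + (35 - 1*(-66)))² = ((1 + 44) + (35 + 66))² = (45 + 101)² = 146² = 21316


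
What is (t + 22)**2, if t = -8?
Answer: 196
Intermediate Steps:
(t + 22)**2 = (-8 + 22)**2 = 14**2 = 196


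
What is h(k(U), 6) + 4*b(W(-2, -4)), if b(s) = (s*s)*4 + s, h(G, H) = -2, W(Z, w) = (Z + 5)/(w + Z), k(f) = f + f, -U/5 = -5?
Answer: 0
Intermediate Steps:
U = 25 (U = -5*(-5) = 25)
k(f) = 2*f
W(Z, w) = (5 + Z)/(Z + w)
b(s) = s + 4*s² (b(s) = s²*4 + s = 4*s² + s = s + 4*s²)
h(k(U), 6) + 4*b(W(-2, -4)) = -2 + 4*(((5 - 2)/(-2 - 4))*(1 + 4*((5 - 2)/(-2 - 4)))) = -2 + 4*((3/(-6))*(1 + 4*(3/(-6)))) = -2 + 4*((-⅙*3)*(1 + 4*(-⅙*3))) = -2 + 4*(-(1 + 4*(-½))/2) = -2 + 4*(-(1 - 2)/2) = -2 + 4*(-½*(-1)) = -2 + 4*(½) = -2 + 2 = 0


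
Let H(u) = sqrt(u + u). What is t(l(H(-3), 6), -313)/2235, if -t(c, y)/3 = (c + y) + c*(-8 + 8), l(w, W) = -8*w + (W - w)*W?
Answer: 277/745 + 14*I*sqrt(6)/745 ≈ 0.37181 + 0.046031*I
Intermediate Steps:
H(u) = sqrt(2)*sqrt(u) (H(u) = sqrt(2*u) = sqrt(2)*sqrt(u))
l(w, W) = -8*w + W*(W - w)
t(c, y) = -3*c - 3*y (t(c, y) = -3*((c + y) + c*(-8 + 8)) = -3*((c + y) + c*0) = -3*((c + y) + 0) = -3*(c + y) = -3*c - 3*y)
t(l(H(-3), 6), -313)/2235 = (-3*(6**2 - 8*sqrt(2)*sqrt(-3) - 1*6*sqrt(2)*sqrt(-3)) - 3*(-313))/2235 = (-3*(36 - 8*sqrt(2)*I*sqrt(3) - 1*6*sqrt(2)*(I*sqrt(3))) + 939)*(1/2235) = (-3*(36 - 8*I*sqrt(6) - 1*6*I*sqrt(6)) + 939)*(1/2235) = (-3*(36 - 8*I*sqrt(6) - 6*I*sqrt(6)) + 939)*(1/2235) = (-3*(36 - 14*I*sqrt(6)) + 939)*(1/2235) = ((-108 + 42*I*sqrt(6)) + 939)*(1/2235) = (831 + 42*I*sqrt(6))*(1/2235) = 277/745 + 14*I*sqrt(6)/745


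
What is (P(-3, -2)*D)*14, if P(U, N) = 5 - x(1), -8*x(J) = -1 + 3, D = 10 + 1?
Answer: 1617/2 ≈ 808.50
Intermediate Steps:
D = 11
x(J) = -¼ (x(J) = -(-1 + 3)/8 = -⅛*2 = -¼)
P(U, N) = 21/4 (P(U, N) = 5 - 1*(-¼) = 5 + ¼ = 21/4)
(P(-3, -2)*D)*14 = ((21/4)*11)*14 = (231/4)*14 = 1617/2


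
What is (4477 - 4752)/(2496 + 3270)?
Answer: -275/5766 ≈ -0.047693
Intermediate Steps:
(4477 - 4752)/(2496 + 3270) = -275/5766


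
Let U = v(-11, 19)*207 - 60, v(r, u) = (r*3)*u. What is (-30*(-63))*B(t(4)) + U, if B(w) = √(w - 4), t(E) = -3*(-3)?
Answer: -129849 + 1890*√5 ≈ -1.2562e+5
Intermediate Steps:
v(r, u) = 3*r*u (v(r, u) = (3*r)*u = 3*r*u)
t(E) = 9
B(w) = √(-4 + w)
U = -129849 (U = (3*(-11)*19)*207 - 60 = -627*207 - 60 = -129789 - 60 = -129849)
(-30*(-63))*B(t(4)) + U = (-30*(-63))*√(-4 + 9) - 129849 = 1890*√5 - 129849 = -129849 + 1890*√5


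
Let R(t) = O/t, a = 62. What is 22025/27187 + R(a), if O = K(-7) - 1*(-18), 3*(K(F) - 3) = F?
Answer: 90631/81561 ≈ 1.1112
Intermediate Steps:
K(F) = 3 + F/3
O = 56/3 (O = (3 + (⅓)*(-7)) - 1*(-18) = (3 - 7/3) + 18 = ⅔ + 18 = 56/3 ≈ 18.667)
R(t) = 56/(3*t)
22025/27187 + R(a) = 22025/27187 + (56/3)/62 = 22025*(1/27187) + (56/3)*(1/62) = 22025/27187 + 28/93 = 90631/81561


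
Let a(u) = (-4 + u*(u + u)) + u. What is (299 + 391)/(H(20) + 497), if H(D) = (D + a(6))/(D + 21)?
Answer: 28290/20471 ≈ 1.3820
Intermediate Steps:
a(u) = -4 + u + 2*u**2 (a(u) = (-4 + u*(2*u)) + u = (-4 + 2*u**2) + u = -4 + u + 2*u**2)
H(D) = (74 + D)/(21 + D) (H(D) = (D + (-4 + 6 + 2*6**2))/(D + 21) = (D + (-4 + 6 + 2*36))/(21 + D) = (D + (-4 + 6 + 72))/(21 + D) = (D + 74)/(21 + D) = (74 + D)/(21 + D))
(299 + 391)/(H(20) + 497) = (299 + 391)/((74 + 20)/(21 + 20) + 497) = 690/(94/41 + 497) = 690/(20471/41) = 690*(41/20471) = 28290/20471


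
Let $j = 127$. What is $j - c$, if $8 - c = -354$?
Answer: $-235$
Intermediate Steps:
$c = 362$ ($c = 8 - -354 = 8 + 354 = 362$)
$j - c = 127 - 362 = -235$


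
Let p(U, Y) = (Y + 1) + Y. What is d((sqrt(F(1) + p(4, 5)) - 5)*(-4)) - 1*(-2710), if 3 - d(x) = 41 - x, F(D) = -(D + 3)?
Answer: 2692 - 4*sqrt(7) ≈ 2681.4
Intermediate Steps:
p(U, Y) = 1 + 2*Y (p(U, Y) = (1 + Y) + Y = 1 + 2*Y)
F(D) = -3 - D (F(D) = -(3 + D) = -3 - D)
d(x) = -38 + x (d(x) = 3 - (41 - x) = 3 + (-41 + x) = -38 + x)
d((sqrt(F(1) + p(4, 5)) - 5)*(-4)) - 1*(-2710) = (-38 + (sqrt((-3 - 1*1) + (1 + 2*5)) - 5)*(-4)) - 1*(-2710) = (-38 + (sqrt((-3 - 1) + (1 + 10)) - 5)*(-4)) + 2710 = (-38 + (sqrt(-4 + 11) - 5)*(-4)) + 2710 = (-38 + (sqrt(7) - 5)*(-4)) + 2710 = (-38 + (-5 + sqrt(7))*(-4)) + 2710 = (-38 + (20 - 4*sqrt(7))) + 2710 = (-18 - 4*sqrt(7)) + 2710 = 2692 - 4*sqrt(7)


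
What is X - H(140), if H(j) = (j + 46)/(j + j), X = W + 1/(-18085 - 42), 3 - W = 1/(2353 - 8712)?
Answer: 37694804431/16137743020 ≈ 2.3358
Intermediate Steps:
W = 19078/6359 (W = 3 - 1/(2353 - 8712) = 3 - 1/(-6359) = 3 - 1*(-1/6359) = 3 + 1/6359 = 19078/6359 ≈ 3.0002)
X = 345820547/115269593 (X = 19078/6359 + 1/(-18085 - 42) = 19078/6359 + 1/(-18127) = 19078/6359 - 1/18127 = 345820547/115269593 ≈ 3.0001)
H(j) = (46 + j)/(2*j) (H(j) = (46 + j)/((2*j)) = (46 + j)*(1/(2*j)) = (46 + j)/(2*j))
X - H(140) = 345820547/115269593 - (46 + 140)/(2*140) = 345820547/115269593 - 186/(2*140) = 345820547/115269593 - 1*93/140 = 345820547/115269593 - 93/140 = 37694804431/16137743020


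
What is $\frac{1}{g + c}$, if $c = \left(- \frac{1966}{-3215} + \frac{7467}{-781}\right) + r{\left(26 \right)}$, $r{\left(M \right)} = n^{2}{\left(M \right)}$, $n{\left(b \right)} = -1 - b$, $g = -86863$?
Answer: $- \frac{2510915}{216297623569} \approx -1.1609 \cdot 10^{-5}$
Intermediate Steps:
$r{\left(M \right)} = \left(-1 - M\right)^{2}$
$c = \frac{1807986076}{2510915}$ ($c = \left(- \frac{1966}{-3215} + \frac{7467}{-781}\right) + \left(1 + 26\right)^{2} = \left(\left(-1966\right) \left(- \frac{1}{3215}\right) + 7467 \left(- \frac{1}{781}\right)\right) + 27^{2} = \left(\frac{1966}{3215} - \frac{7467}{781}\right) + 729 = - \frac{22470959}{2510915} + 729 = \frac{1807986076}{2510915} \approx 720.05$)
$\frac{1}{g + c} = \frac{1}{-86863 + \frac{1807986076}{2510915}} = \frac{1}{- \frac{216297623569}{2510915}} = - \frac{2510915}{216297623569}$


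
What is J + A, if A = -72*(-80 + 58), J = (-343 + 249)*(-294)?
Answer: 29220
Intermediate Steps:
J = 27636 (J = -94*(-294) = 27636)
A = 1584 (A = -72*(-22) = 1584)
J + A = 27636 + 1584 = 29220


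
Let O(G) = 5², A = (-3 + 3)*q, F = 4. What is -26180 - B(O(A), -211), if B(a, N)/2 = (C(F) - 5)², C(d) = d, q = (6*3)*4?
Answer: -26182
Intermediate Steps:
q = 72 (q = 18*4 = 72)
A = 0 (A = (-3 + 3)*72 = 0*72 = 0)
O(G) = 25
B(a, N) = 2 (B(a, N) = 2*(4 - 5)² = 2*(-1)² = 2*1 = 2)
-26180 - B(O(A), -211) = -26180 - 1*2 = -26180 - 2 = -26182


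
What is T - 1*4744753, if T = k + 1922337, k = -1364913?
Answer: -4187329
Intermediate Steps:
T = 557424 (T = -1364913 + 1922337 = 557424)
T - 1*4744753 = 557424 - 1*4744753 = 557424 - 4744753 = -4187329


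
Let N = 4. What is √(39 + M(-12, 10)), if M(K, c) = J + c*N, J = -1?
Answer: √78 ≈ 8.8318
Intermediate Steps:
M(K, c) = -1 + 4*c (M(K, c) = -1 + c*4 = -1 + 4*c)
√(39 + M(-12, 10)) = √(39 + (-1 + 4*10)) = √(39 + (-1 + 40)) = √(39 + 39) = √78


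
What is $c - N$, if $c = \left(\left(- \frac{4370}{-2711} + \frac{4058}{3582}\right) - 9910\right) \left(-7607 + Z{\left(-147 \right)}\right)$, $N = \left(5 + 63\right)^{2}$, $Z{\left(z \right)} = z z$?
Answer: $- \frac{673570411461466}{4855401} \approx -1.3873 \cdot 10^{8}$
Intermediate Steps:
$Z{\left(z \right)} = z^{2}$
$N = 4624$ ($N = 68^{2} = 4624$)
$c = - \frac{673547960087242}{4855401}$ ($c = \left(\left(- \frac{4370}{-2711} + \frac{4058}{3582}\right) - 9910\right) \left(-7607 + \left(-147\right)^{2}\right) = \left(\left(\left(-4370\right) \left(- \frac{1}{2711}\right) + 4058 \cdot \frac{1}{3582}\right) - 9910\right) \left(-7607 + 21609\right) = \left(\left(\frac{4370}{2711} + \frac{2029}{1791}\right) - 9910\right) 14002 = \left(\frac{13327289}{4855401} - 9910\right) 14002 = \left(- \frac{48103696621}{4855401}\right) 14002 = - \frac{673547960087242}{4855401} \approx -1.3872 \cdot 10^{8}$)
$c - N = - \frac{673547960087242}{4855401} - 4624 = - \frac{673570411461466}{4855401}$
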